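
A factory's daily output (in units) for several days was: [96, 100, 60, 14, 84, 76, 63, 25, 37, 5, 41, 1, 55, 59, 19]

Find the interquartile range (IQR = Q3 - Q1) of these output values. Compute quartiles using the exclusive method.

57

Step 1: Sort the data: [1, 5, 14, 19, 25, 37, 41, 55, 59, 60, 63, 76, 84, 96, 100]
Step 2: n = 15
Step 3: Using the exclusive quartile method:
  Q1 = 19
  Q2 (median) = 55
  Q3 = 76
  IQR = Q3 - Q1 = 76 - 19 = 57
Step 4: IQR = 57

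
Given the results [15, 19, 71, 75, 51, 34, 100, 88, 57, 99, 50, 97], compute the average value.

63

Step 1: Sum all values: 15 + 19 + 71 + 75 + 51 + 34 + 100 + 88 + 57 + 99 + 50 + 97 = 756
Step 2: Count the number of values: n = 12
Step 3: Mean = sum / n = 756 / 12 = 63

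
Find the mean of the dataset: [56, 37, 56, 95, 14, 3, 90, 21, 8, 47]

42.7

Step 1: Sum all values: 56 + 37 + 56 + 95 + 14 + 3 + 90 + 21 + 8 + 47 = 427
Step 2: Count the number of values: n = 10
Step 3: Mean = sum / n = 427 / 10 = 42.7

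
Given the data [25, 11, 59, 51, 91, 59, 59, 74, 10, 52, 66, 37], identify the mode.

59

Step 1: Count the frequency of each value:
  10: appears 1 time(s)
  11: appears 1 time(s)
  25: appears 1 time(s)
  37: appears 1 time(s)
  51: appears 1 time(s)
  52: appears 1 time(s)
  59: appears 3 time(s)
  66: appears 1 time(s)
  74: appears 1 time(s)
  91: appears 1 time(s)
Step 2: The value 59 appears most frequently (3 times).
Step 3: Mode = 59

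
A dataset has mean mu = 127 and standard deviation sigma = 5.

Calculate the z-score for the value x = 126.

-0.2

Step 1: Recall the z-score formula: z = (x - mu) / sigma
Step 2: Substitute values: z = (126 - 127) / 5
Step 3: z = -1 / 5 = -0.2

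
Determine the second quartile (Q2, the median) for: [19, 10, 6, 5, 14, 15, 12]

12

Step 1: Sort the data: [5, 6, 10, 12, 14, 15, 19]
Step 2: n = 7
Step 3: Q2 is the median. Since n is odd, it is the middle value at position 4: 12
Step 4: Q2 = 12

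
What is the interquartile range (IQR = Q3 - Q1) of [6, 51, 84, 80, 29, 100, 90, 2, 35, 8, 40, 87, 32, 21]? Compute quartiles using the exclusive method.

67

Step 1: Sort the data: [2, 6, 8, 21, 29, 32, 35, 40, 51, 80, 84, 87, 90, 100]
Step 2: n = 14
Step 3: Using the exclusive quartile method:
  Q1 = 17.75
  Q2 (median) = 37.5
  Q3 = 84.75
  IQR = Q3 - Q1 = 84.75 - 17.75 = 67
Step 4: IQR = 67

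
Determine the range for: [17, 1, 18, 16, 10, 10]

17

Step 1: Identify the maximum value: max = 18
Step 2: Identify the minimum value: min = 1
Step 3: Range = max - min = 18 - 1 = 17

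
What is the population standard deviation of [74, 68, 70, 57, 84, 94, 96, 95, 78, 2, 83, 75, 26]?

26.4213

Step 1: Compute the mean: 69.3846
Step 2: Sum of squared deviations from the mean: 9075.0769
Step 3: Population variance = 9075.0769 / 13 = 698.0828
Step 4: Standard deviation = sqrt(698.0828) = 26.4213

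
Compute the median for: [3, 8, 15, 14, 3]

8

Step 1: Sort the data in ascending order: [3, 3, 8, 14, 15]
Step 2: The number of values is n = 5.
Step 3: Since n is odd, the median is the middle value at position 3: 8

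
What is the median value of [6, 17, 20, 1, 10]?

10

Step 1: Sort the data in ascending order: [1, 6, 10, 17, 20]
Step 2: The number of values is n = 5.
Step 3: Since n is odd, the median is the middle value at position 3: 10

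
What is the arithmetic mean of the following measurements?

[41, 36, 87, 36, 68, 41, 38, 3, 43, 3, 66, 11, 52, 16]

38.6429

Step 1: Sum all values: 41 + 36 + 87 + 36 + 68 + 41 + 38 + 3 + 43 + 3 + 66 + 11 + 52 + 16 = 541
Step 2: Count the number of values: n = 14
Step 3: Mean = sum / n = 541 / 14 = 38.6429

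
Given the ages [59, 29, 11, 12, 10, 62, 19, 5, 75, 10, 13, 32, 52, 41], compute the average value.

30.7143

Step 1: Sum all values: 59 + 29 + 11 + 12 + 10 + 62 + 19 + 5 + 75 + 10 + 13 + 32 + 52 + 41 = 430
Step 2: Count the number of values: n = 14
Step 3: Mean = sum / n = 430 / 14 = 30.7143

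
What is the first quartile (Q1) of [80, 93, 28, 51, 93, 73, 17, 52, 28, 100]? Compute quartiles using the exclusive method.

28

Step 1: Sort the data: [17, 28, 28, 51, 52, 73, 80, 93, 93, 100]
Step 2: n = 10
Step 3: Using the exclusive quartile method:
  Q1 = 28
  Q2 (median) = 62.5
  Q3 = 93
  IQR = Q3 - Q1 = 93 - 28 = 65
Step 4: Q1 = 28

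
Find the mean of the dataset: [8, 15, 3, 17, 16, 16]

12.5

Step 1: Sum all values: 8 + 15 + 3 + 17 + 16 + 16 = 75
Step 2: Count the number of values: n = 6
Step 3: Mean = sum / n = 75 / 6 = 12.5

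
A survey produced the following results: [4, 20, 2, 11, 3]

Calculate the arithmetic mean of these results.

8

Step 1: Sum all values: 4 + 20 + 2 + 11 + 3 = 40
Step 2: Count the number of values: n = 5
Step 3: Mean = sum / n = 40 / 5 = 8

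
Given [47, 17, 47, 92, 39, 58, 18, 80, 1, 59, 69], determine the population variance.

706.8099

Step 1: Compute the mean: (47 + 17 + 47 + 92 + 39 + 58 + 18 + 80 + 1 + 59 + 69) / 11 = 47.9091
Step 2: Compute squared deviations from the mean:
  (47 - 47.9091)^2 = 0.8264
  (17 - 47.9091)^2 = 955.3719
  (47 - 47.9091)^2 = 0.8264
  (92 - 47.9091)^2 = 1944.0083
  (39 - 47.9091)^2 = 79.3719
  (58 - 47.9091)^2 = 101.8264
  (18 - 47.9091)^2 = 894.5537
  (80 - 47.9091)^2 = 1029.8264
  (1 - 47.9091)^2 = 2200.4628
  (59 - 47.9091)^2 = 123.0083
  (69 - 47.9091)^2 = 444.8264
Step 3: Sum of squared deviations = 7774.9091
Step 4: Population variance = 7774.9091 / 11 = 706.8099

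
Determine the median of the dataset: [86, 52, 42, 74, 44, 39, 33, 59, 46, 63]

49

Step 1: Sort the data in ascending order: [33, 39, 42, 44, 46, 52, 59, 63, 74, 86]
Step 2: The number of values is n = 10.
Step 3: Since n is even, the median is the average of positions 5 and 6:
  Median = (46 + 52) / 2 = 49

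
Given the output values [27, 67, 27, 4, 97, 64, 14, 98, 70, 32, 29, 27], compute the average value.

46.3333

Step 1: Sum all values: 27 + 67 + 27 + 4 + 97 + 64 + 14 + 98 + 70 + 32 + 29 + 27 = 556
Step 2: Count the number of values: n = 12
Step 3: Mean = sum / n = 556 / 12 = 46.3333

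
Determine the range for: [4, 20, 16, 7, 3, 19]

17

Step 1: Identify the maximum value: max = 20
Step 2: Identify the minimum value: min = 3
Step 3: Range = max - min = 20 - 3 = 17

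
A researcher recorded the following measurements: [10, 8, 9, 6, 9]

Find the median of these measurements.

9

Step 1: Sort the data in ascending order: [6, 8, 9, 9, 10]
Step 2: The number of values is n = 5.
Step 3: Since n is odd, the median is the middle value at position 3: 9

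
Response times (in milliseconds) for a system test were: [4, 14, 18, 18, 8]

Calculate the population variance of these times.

31.04

Step 1: Compute the mean: (4 + 14 + 18 + 18 + 8) / 5 = 12.4
Step 2: Compute squared deviations from the mean:
  (4 - 12.4)^2 = 70.56
  (14 - 12.4)^2 = 2.56
  (18 - 12.4)^2 = 31.36
  (18 - 12.4)^2 = 31.36
  (8 - 12.4)^2 = 19.36
Step 3: Sum of squared deviations = 155.2
Step 4: Population variance = 155.2 / 5 = 31.04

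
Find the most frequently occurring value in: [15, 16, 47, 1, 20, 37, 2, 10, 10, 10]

10

Step 1: Count the frequency of each value:
  1: appears 1 time(s)
  2: appears 1 time(s)
  10: appears 3 time(s)
  15: appears 1 time(s)
  16: appears 1 time(s)
  20: appears 1 time(s)
  37: appears 1 time(s)
  47: appears 1 time(s)
Step 2: The value 10 appears most frequently (3 times).
Step 3: Mode = 10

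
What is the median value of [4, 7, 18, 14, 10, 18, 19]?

14

Step 1: Sort the data in ascending order: [4, 7, 10, 14, 18, 18, 19]
Step 2: The number of values is n = 7.
Step 3: Since n is odd, the median is the middle value at position 4: 14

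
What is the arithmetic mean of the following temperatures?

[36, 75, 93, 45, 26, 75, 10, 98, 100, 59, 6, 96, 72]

60.8462

Step 1: Sum all values: 36 + 75 + 93 + 45 + 26 + 75 + 10 + 98 + 100 + 59 + 6 + 96 + 72 = 791
Step 2: Count the number of values: n = 13
Step 3: Mean = sum / n = 791 / 13 = 60.8462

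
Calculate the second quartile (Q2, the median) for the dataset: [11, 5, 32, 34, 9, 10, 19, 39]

15

Step 1: Sort the data: [5, 9, 10, 11, 19, 32, 34, 39]
Step 2: n = 8
Step 3: Q2 is the median. Since n is even, it is the average of the values at positions 4 and 5:
  Q2 = (11 + 19) / 2 = 15
Step 4: Q2 = 15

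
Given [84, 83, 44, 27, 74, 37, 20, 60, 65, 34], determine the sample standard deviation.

23.4701

Step 1: Compute the mean: 52.8
Step 2: Sum of squared deviations from the mean: 4957.6
Step 3: Sample variance = 4957.6 / 9 = 550.8444
Step 4: Standard deviation = sqrt(550.8444) = 23.4701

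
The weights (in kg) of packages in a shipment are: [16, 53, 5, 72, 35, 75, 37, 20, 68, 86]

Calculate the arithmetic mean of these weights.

46.7

Step 1: Sum all values: 16 + 53 + 5 + 72 + 35 + 75 + 37 + 20 + 68 + 86 = 467
Step 2: Count the number of values: n = 10
Step 3: Mean = sum / n = 467 / 10 = 46.7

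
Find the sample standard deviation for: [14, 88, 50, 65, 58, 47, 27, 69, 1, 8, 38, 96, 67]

29.7276

Step 1: Compute the mean: 48.3077
Step 2: Sum of squared deviations from the mean: 10604.7692
Step 3: Sample variance = 10604.7692 / 12 = 883.7308
Step 4: Standard deviation = sqrt(883.7308) = 29.7276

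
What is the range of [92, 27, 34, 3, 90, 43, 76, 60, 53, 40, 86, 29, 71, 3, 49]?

89

Step 1: Identify the maximum value: max = 92
Step 2: Identify the minimum value: min = 3
Step 3: Range = max - min = 92 - 3 = 89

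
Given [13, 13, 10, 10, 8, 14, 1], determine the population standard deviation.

4.1206

Step 1: Compute the mean: 9.8571
Step 2: Sum of squared deviations from the mean: 118.8571
Step 3: Population variance = 118.8571 / 7 = 16.9796
Step 4: Standard deviation = sqrt(16.9796) = 4.1206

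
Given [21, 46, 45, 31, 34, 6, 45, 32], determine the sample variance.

190.5714

Step 1: Compute the mean: (21 + 46 + 45 + 31 + 34 + 6 + 45 + 32) / 8 = 32.5
Step 2: Compute squared deviations from the mean:
  (21 - 32.5)^2 = 132.25
  (46 - 32.5)^2 = 182.25
  (45 - 32.5)^2 = 156.25
  (31 - 32.5)^2 = 2.25
  (34 - 32.5)^2 = 2.25
  (6 - 32.5)^2 = 702.25
  (45 - 32.5)^2 = 156.25
  (32 - 32.5)^2 = 0.25
Step 3: Sum of squared deviations = 1334
Step 4: Sample variance = 1334 / 7 = 190.5714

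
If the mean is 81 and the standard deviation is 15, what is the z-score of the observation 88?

0.4667

Step 1: Recall the z-score formula: z = (x - mu) / sigma
Step 2: Substitute values: z = (88 - 81) / 15
Step 3: z = 7 / 15 = 0.4667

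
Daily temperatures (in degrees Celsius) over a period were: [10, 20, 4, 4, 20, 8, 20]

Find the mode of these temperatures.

20

Step 1: Count the frequency of each value:
  4: appears 2 time(s)
  8: appears 1 time(s)
  10: appears 1 time(s)
  20: appears 3 time(s)
Step 2: The value 20 appears most frequently (3 times).
Step 3: Mode = 20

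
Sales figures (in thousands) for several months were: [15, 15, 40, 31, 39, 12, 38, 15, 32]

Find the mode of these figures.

15

Step 1: Count the frequency of each value:
  12: appears 1 time(s)
  15: appears 3 time(s)
  31: appears 1 time(s)
  32: appears 1 time(s)
  38: appears 1 time(s)
  39: appears 1 time(s)
  40: appears 1 time(s)
Step 2: The value 15 appears most frequently (3 times).
Step 3: Mode = 15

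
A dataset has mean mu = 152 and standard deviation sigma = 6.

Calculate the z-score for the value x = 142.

-1.6667

Step 1: Recall the z-score formula: z = (x - mu) / sigma
Step 2: Substitute values: z = (142 - 152) / 6
Step 3: z = -10 / 6 = -1.6667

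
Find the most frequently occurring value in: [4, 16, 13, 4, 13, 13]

13

Step 1: Count the frequency of each value:
  4: appears 2 time(s)
  13: appears 3 time(s)
  16: appears 1 time(s)
Step 2: The value 13 appears most frequently (3 times).
Step 3: Mode = 13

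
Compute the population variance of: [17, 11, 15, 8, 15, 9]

11.25

Step 1: Compute the mean: (17 + 11 + 15 + 8 + 15 + 9) / 6 = 12.5
Step 2: Compute squared deviations from the mean:
  (17 - 12.5)^2 = 20.25
  (11 - 12.5)^2 = 2.25
  (15 - 12.5)^2 = 6.25
  (8 - 12.5)^2 = 20.25
  (15 - 12.5)^2 = 6.25
  (9 - 12.5)^2 = 12.25
Step 3: Sum of squared deviations = 67.5
Step 4: Population variance = 67.5 / 6 = 11.25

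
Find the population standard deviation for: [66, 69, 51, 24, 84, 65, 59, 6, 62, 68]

22.0645

Step 1: Compute the mean: 55.4
Step 2: Sum of squared deviations from the mean: 4868.4
Step 3: Population variance = 4868.4 / 10 = 486.84
Step 4: Standard deviation = sqrt(486.84) = 22.0645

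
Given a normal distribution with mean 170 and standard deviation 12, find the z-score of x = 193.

1.9167

Step 1: Recall the z-score formula: z = (x - mu) / sigma
Step 2: Substitute values: z = (193 - 170) / 12
Step 3: z = 23 / 12 = 1.9167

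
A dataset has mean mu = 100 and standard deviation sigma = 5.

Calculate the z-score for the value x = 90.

-2

Step 1: Recall the z-score formula: z = (x - mu) / sigma
Step 2: Substitute values: z = (90 - 100) / 5
Step 3: z = -10 / 5 = -2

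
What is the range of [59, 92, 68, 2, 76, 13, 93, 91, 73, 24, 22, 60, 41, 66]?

91

Step 1: Identify the maximum value: max = 93
Step 2: Identify the minimum value: min = 2
Step 3: Range = max - min = 93 - 2 = 91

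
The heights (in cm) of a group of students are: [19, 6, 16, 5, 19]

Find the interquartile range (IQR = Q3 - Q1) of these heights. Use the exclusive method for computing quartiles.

13.5

Step 1: Sort the data: [5, 6, 16, 19, 19]
Step 2: n = 5
Step 3: Using the exclusive quartile method:
  Q1 = 5.5
  Q2 (median) = 16
  Q3 = 19
  IQR = Q3 - Q1 = 19 - 5.5 = 13.5
Step 4: IQR = 13.5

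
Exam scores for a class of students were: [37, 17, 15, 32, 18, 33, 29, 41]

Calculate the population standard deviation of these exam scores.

9.2297

Step 1: Compute the mean: 27.75
Step 2: Sum of squared deviations from the mean: 681.5
Step 3: Population variance = 681.5 / 8 = 85.1875
Step 4: Standard deviation = sqrt(85.1875) = 9.2297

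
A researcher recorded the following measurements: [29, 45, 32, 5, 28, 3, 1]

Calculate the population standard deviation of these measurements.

15.9809

Step 1: Compute the mean: 20.4286
Step 2: Sum of squared deviations from the mean: 1787.7143
Step 3: Population variance = 1787.7143 / 7 = 255.3878
Step 4: Standard deviation = sqrt(255.3878) = 15.9809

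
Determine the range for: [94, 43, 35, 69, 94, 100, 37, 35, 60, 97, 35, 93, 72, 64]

65

Step 1: Identify the maximum value: max = 100
Step 2: Identify the minimum value: min = 35
Step 3: Range = max - min = 100 - 35 = 65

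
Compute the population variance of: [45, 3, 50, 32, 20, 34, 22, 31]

192.2344

Step 1: Compute the mean: (45 + 3 + 50 + 32 + 20 + 34 + 22 + 31) / 8 = 29.625
Step 2: Compute squared deviations from the mean:
  (45 - 29.625)^2 = 236.3906
  (3 - 29.625)^2 = 708.8906
  (50 - 29.625)^2 = 415.1406
  (32 - 29.625)^2 = 5.6406
  (20 - 29.625)^2 = 92.6406
  (34 - 29.625)^2 = 19.1406
  (22 - 29.625)^2 = 58.1406
  (31 - 29.625)^2 = 1.8906
Step 3: Sum of squared deviations = 1537.875
Step 4: Population variance = 1537.875 / 8 = 192.2344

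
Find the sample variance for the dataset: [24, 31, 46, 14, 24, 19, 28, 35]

98.5536

Step 1: Compute the mean: (24 + 31 + 46 + 14 + 24 + 19 + 28 + 35) / 8 = 27.625
Step 2: Compute squared deviations from the mean:
  (24 - 27.625)^2 = 13.1406
  (31 - 27.625)^2 = 11.3906
  (46 - 27.625)^2 = 337.6406
  (14 - 27.625)^2 = 185.6406
  (24 - 27.625)^2 = 13.1406
  (19 - 27.625)^2 = 74.3906
  (28 - 27.625)^2 = 0.1406
  (35 - 27.625)^2 = 54.3906
Step 3: Sum of squared deviations = 689.875
Step 4: Sample variance = 689.875 / 7 = 98.5536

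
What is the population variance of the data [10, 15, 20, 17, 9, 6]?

23.8056

Step 1: Compute the mean: (10 + 15 + 20 + 17 + 9 + 6) / 6 = 12.8333
Step 2: Compute squared deviations from the mean:
  (10 - 12.8333)^2 = 8.0278
  (15 - 12.8333)^2 = 4.6944
  (20 - 12.8333)^2 = 51.3611
  (17 - 12.8333)^2 = 17.3611
  (9 - 12.8333)^2 = 14.6944
  (6 - 12.8333)^2 = 46.6944
Step 3: Sum of squared deviations = 142.8333
Step 4: Population variance = 142.8333 / 6 = 23.8056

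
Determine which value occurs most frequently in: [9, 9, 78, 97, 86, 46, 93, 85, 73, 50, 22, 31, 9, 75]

9

Step 1: Count the frequency of each value:
  9: appears 3 time(s)
  22: appears 1 time(s)
  31: appears 1 time(s)
  46: appears 1 time(s)
  50: appears 1 time(s)
  73: appears 1 time(s)
  75: appears 1 time(s)
  78: appears 1 time(s)
  85: appears 1 time(s)
  86: appears 1 time(s)
  93: appears 1 time(s)
  97: appears 1 time(s)
Step 2: The value 9 appears most frequently (3 times).
Step 3: Mode = 9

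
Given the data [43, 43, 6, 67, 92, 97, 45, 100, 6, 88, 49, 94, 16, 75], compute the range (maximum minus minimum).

94

Step 1: Identify the maximum value: max = 100
Step 2: Identify the minimum value: min = 6
Step 3: Range = max - min = 100 - 6 = 94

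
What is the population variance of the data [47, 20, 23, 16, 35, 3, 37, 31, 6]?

190.3951

Step 1: Compute the mean: (47 + 20 + 23 + 16 + 35 + 3 + 37 + 31 + 6) / 9 = 24.2222
Step 2: Compute squared deviations from the mean:
  (47 - 24.2222)^2 = 518.8272
  (20 - 24.2222)^2 = 17.8272
  (23 - 24.2222)^2 = 1.4938
  (16 - 24.2222)^2 = 67.6049
  (35 - 24.2222)^2 = 116.1605
  (3 - 24.2222)^2 = 450.3827
  (37 - 24.2222)^2 = 163.2716
  (31 - 24.2222)^2 = 45.9383
  (6 - 24.2222)^2 = 332.0494
Step 3: Sum of squared deviations = 1713.5556
Step 4: Population variance = 1713.5556 / 9 = 190.3951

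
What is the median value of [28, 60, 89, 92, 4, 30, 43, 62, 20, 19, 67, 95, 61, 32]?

51.5

Step 1: Sort the data in ascending order: [4, 19, 20, 28, 30, 32, 43, 60, 61, 62, 67, 89, 92, 95]
Step 2: The number of values is n = 14.
Step 3: Since n is even, the median is the average of positions 7 and 8:
  Median = (43 + 60) / 2 = 51.5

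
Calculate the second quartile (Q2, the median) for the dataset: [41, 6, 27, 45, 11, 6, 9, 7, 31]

11

Step 1: Sort the data: [6, 6, 7, 9, 11, 27, 31, 41, 45]
Step 2: n = 9
Step 3: Q2 is the median. Since n is odd, it is the middle value at position 5: 11
Step 4: Q2 = 11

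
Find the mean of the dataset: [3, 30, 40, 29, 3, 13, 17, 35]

21.25

Step 1: Sum all values: 3 + 30 + 40 + 29 + 3 + 13 + 17 + 35 = 170
Step 2: Count the number of values: n = 8
Step 3: Mean = sum / n = 170 / 8 = 21.25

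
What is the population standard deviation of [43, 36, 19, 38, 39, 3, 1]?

16.4912

Step 1: Compute the mean: 25.5714
Step 2: Sum of squared deviations from the mean: 1903.7143
Step 3: Population variance = 1903.7143 / 7 = 271.9592
Step 4: Standard deviation = sqrt(271.9592) = 16.4912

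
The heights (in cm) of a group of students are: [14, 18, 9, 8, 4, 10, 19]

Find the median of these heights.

10

Step 1: Sort the data in ascending order: [4, 8, 9, 10, 14, 18, 19]
Step 2: The number of values is n = 7.
Step 3: Since n is odd, the median is the middle value at position 4: 10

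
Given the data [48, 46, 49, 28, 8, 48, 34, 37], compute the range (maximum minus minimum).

41

Step 1: Identify the maximum value: max = 49
Step 2: Identify the minimum value: min = 8
Step 3: Range = max - min = 49 - 8 = 41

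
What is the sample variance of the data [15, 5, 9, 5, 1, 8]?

22.5667

Step 1: Compute the mean: (15 + 5 + 9 + 5 + 1 + 8) / 6 = 7.1667
Step 2: Compute squared deviations from the mean:
  (15 - 7.1667)^2 = 61.3611
  (5 - 7.1667)^2 = 4.6944
  (9 - 7.1667)^2 = 3.3611
  (5 - 7.1667)^2 = 4.6944
  (1 - 7.1667)^2 = 38.0278
  (8 - 7.1667)^2 = 0.6944
Step 3: Sum of squared deviations = 112.8333
Step 4: Sample variance = 112.8333 / 5 = 22.5667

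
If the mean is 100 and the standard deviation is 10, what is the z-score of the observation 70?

-3

Step 1: Recall the z-score formula: z = (x - mu) / sigma
Step 2: Substitute values: z = (70 - 100) / 10
Step 3: z = -30 / 10 = -3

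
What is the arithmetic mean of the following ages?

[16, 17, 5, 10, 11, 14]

12.1667

Step 1: Sum all values: 16 + 17 + 5 + 10 + 11 + 14 = 73
Step 2: Count the number of values: n = 6
Step 3: Mean = sum / n = 73 / 6 = 12.1667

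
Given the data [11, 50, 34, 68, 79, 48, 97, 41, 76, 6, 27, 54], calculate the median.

49

Step 1: Sort the data in ascending order: [6, 11, 27, 34, 41, 48, 50, 54, 68, 76, 79, 97]
Step 2: The number of values is n = 12.
Step 3: Since n is even, the median is the average of positions 6 and 7:
  Median = (48 + 50) / 2 = 49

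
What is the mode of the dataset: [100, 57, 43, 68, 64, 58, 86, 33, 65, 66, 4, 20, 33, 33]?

33

Step 1: Count the frequency of each value:
  4: appears 1 time(s)
  20: appears 1 time(s)
  33: appears 3 time(s)
  43: appears 1 time(s)
  57: appears 1 time(s)
  58: appears 1 time(s)
  64: appears 1 time(s)
  65: appears 1 time(s)
  66: appears 1 time(s)
  68: appears 1 time(s)
  86: appears 1 time(s)
  100: appears 1 time(s)
Step 2: The value 33 appears most frequently (3 times).
Step 3: Mode = 33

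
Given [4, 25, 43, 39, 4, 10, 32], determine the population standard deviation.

15.2583

Step 1: Compute the mean: 22.4286
Step 2: Sum of squared deviations from the mean: 1629.7143
Step 3: Population variance = 1629.7143 / 7 = 232.8163
Step 4: Standard deviation = sqrt(232.8163) = 15.2583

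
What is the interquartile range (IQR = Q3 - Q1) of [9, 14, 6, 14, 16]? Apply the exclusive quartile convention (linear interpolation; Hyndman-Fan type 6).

7.5

Step 1: Sort the data: [6, 9, 14, 14, 16]
Step 2: n = 5
Step 3: Using the exclusive quartile method:
  Q1 = 7.5
  Q2 (median) = 14
  Q3 = 15
  IQR = Q3 - Q1 = 15 - 7.5 = 7.5
Step 4: IQR = 7.5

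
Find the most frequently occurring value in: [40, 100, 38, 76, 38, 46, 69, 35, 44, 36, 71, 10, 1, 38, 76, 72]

38

Step 1: Count the frequency of each value:
  1: appears 1 time(s)
  10: appears 1 time(s)
  35: appears 1 time(s)
  36: appears 1 time(s)
  38: appears 3 time(s)
  40: appears 1 time(s)
  44: appears 1 time(s)
  46: appears 1 time(s)
  69: appears 1 time(s)
  71: appears 1 time(s)
  72: appears 1 time(s)
  76: appears 2 time(s)
  100: appears 1 time(s)
Step 2: The value 38 appears most frequently (3 times).
Step 3: Mode = 38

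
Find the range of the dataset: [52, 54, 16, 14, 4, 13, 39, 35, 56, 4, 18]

52

Step 1: Identify the maximum value: max = 56
Step 2: Identify the minimum value: min = 4
Step 3: Range = max - min = 56 - 4 = 52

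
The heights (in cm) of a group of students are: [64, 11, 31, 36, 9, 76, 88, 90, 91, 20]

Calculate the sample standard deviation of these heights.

33.7151

Step 1: Compute the mean: 51.6
Step 2: Sum of squared deviations from the mean: 10230.4
Step 3: Sample variance = 10230.4 / 9 = 1136.7111
Step 4: Standard deviation = sqrt(1136.7111) = 33.7151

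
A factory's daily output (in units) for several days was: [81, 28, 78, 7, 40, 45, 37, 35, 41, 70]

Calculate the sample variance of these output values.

548.1778

Step 1: Compute the mean: (81 + 28 + 78 + 7 + 40 + 45 + 37 + 35 + 41 + 70) / 10 = 46.2
Step 2: Compute squared deviations from the mean:
  (81 - 46.2)^2 = 1211.04
  (28 - 46.2)^2 = 331.24
  (78 - 46.2)^2 = 1011.24
  (7 - 46.2)^2 = 1536.64
  (40 - 46.2)^2 = 38.44
  (45 - 46.2)^2 = 1.44
  (37 - 46.2)^2 = 84.64
  (35 - 46.2)^2 = 125.44
  (41 - 46.2)^2 = 27.04
  (70 - 46.2)^2 = 566.44
Step 3: Sum of squared deviations = 4933.6
Step 4: Sample variance = 4933.6 / 9 = 548.1778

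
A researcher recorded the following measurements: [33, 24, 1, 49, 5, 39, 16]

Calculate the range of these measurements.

48

Step 1: Identify the maximum value: max = 49
Step 2: Identify the minimum value: min = 1
Step 3: Range = max - min = 49 - 1 = 48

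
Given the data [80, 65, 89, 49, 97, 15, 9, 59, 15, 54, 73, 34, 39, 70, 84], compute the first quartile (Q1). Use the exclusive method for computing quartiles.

34

Step 1: Sort the data: [9, 15, 15, 34, 39, 49, 54, 59, 65, 70, 73, 80, 84, 89, 97]
Step 2: n = 15
Step 3: Using the exclusive quartile method:
  Q1 = 34
  Q2 (median) = 59
  Q3 = 80
  IQR = Q3 - Q1 = 80 - 34 = 46
Step 4: Q1 = 34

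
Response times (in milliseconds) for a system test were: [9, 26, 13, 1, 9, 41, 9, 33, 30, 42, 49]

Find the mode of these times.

9

Step 1: Count the frequency of each value:
  1: appears 1 time(s)
  9: appears 3 time(s)
  13: appears 1 time(s)
  26: appears 1 time(s)
  30: appears 1 time(s)
  33: appears 1 time(s)
  41: appears 1 time(s)
  42: appears 1 time(s)
  49: appears 1 time(s)
Step 2: The value 9 appears most frequently (3 times).
Step 3: Mode = 9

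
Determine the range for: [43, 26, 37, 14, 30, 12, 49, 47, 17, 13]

37

Step 1: Identify the maximum value: max = 49
Step 2: Identify the minimum value: min = 12
Step 3: Range = max - min = 49 - 12 = 37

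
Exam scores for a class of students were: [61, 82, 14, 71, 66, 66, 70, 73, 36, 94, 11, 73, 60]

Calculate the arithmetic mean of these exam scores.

59.7692

Step 1: Sum all values: 61 + 82 + 14 + 71 + 66 + 66 + 70 + 73 + 36 + 94 + 11 + 73 + 60 = 777
Step 2: Count the number of values: n = 13
Step 3: Mean = sum / n = 777 / 13 = 59.7692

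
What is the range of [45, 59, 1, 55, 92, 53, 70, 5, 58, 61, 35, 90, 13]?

91

Step 1: Identify the maximum value: max = 92
Step 2: Identify the minimum value: min = 1
Step 3: Range = max - min = 92 - 1 = 91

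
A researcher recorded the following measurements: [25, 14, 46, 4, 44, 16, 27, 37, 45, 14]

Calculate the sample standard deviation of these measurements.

15.1496

Step 1: Compute the mean: 27.2
Step 2: Sum of squared deviations from the mean: 2065.6
Step 3: Sample variance = 2065.6 / 9 = 229.5111
Step 4: Standard deviation = sqrt(229.5111) = 15.1496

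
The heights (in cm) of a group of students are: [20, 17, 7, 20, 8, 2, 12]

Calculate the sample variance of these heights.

48.9048

Step 1: Compute the mean: (20 + 17 + 7 + 20 + 8 + 2 + 12) / 7 = 12.2857
Step 2: Compute squared deviations from the mean:
  (20 - 12.2857)^2 = 59.5102
  (17 - 12.2857)^2 = 22.2245
  (7 - 12.2857)^2 = 27.9388
  (20 - 12.2857)^2 = 59.5102
  (8 - 12.2857)^2 = 18.3673
  (2 - 12.2857)^2 = 105.7959
  (12 - 12.2857)^2 = 0.0816
Step 3: Sum of squared deviations = 293.4286
Step 4: Sample variance = 293.4286 / 6 = 48.9048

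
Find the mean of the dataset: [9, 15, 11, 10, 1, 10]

9.3333

Step 1: Sum all values: 9 + 15 + 11 + 10 + 1 + 10 = 56
Step 2: Count the number of values: n = 6
Step 3: Mean = sum / n = 56 / 6 = 9.3333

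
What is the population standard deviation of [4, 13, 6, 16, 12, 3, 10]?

4.5491

Step 1: Compute the mean: 9.1429
Step 2: Sum of squared deviations from the mean: 144.8571
Step 3: Population variance = 144.8571 / 7 = 20.6939
Step 4: Standard deviation = sqrt(20.6939) = 4.5491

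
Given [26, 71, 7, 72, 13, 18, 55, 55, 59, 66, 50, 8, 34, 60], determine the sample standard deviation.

23.9349

Step 1: Compute the mean: 42.4286
Step 2: Sum of squared deviations from the mean: 7447.4286
Step 3: Sample variance = 7447.4286 / 13 = 572.8791
Step 4: Standard deviation = sqrt(572.8791) = 23.9349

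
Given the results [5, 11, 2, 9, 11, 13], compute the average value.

8.5

Step 1: Sum all values: 5 + 11 + 2 + 9 + 11 + 13 = 51
Step 2: Count the number of values: n = 6
Step 3: Mean = sum / n = 51 / 6 = 8.5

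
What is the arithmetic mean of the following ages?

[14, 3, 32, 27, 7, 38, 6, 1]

16

Step 1: Sum all values: 14 + 3 + 32 + 27 + 7 + 38 + 6 + 1 = 128
Step 2: Count the number of values: n = 8
Step 3: Mean = sum / n = 128 / 8 = 16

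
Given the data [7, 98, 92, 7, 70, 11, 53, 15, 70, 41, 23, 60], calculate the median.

47

Step 1: Sort the data in ascending order: [7, 7, 11, 15, 23, 41, 53, 60, 70, 70, 92, 98]
Step 2: The number of values is n = 12.
Step 3: Since n is even, the median is the average of positions 6 and 7:
  Median = (41 + 53) / 2 = 47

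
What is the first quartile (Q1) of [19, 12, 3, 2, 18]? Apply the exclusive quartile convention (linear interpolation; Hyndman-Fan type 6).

2.5

Step 1: Sort the data: [2, 3, 12, 18, 19]
Step 2: n = 5
Step 3: Using the exclusive quartile method:
  Q1 = 2.5
  Q2 (median) = 12
  Q3 = 18.5
  IQR = Q3 - Q1 = 18.5 - 2.5 = 16
Step 4: Q1 = 2.5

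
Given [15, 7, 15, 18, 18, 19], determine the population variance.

16.2222

Step 1: Compute the mean: (15 + 7 + 15 + 18 + 18 + 19) / 6 = 15.3333
Step 2: Compute squared deviations from the mean:
  (15 - 15.3333)^2 = 0.1111
  (7 - 15.3333)^2 = 69.4444
  (15 - 15.3333)^2 = 0.1111
  (18 - 15.3333)^2 = 7.1111
  (18 - 15.3333)^2 = 7.1111
  (19 - 15.3333)^2 = 13.4444
Step 3: Sum of squared deviations = 97.3333
Step 4: Population variance = 97.3333 / 6 = 16.2222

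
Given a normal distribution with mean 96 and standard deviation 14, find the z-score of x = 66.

-2.1429

Step 1: Recall the z-score formula: z = (x - mu) / sigma
Step 2: Substitute values: z = (66 - 96) / 14
Step 3: z = -30 / 14 = -2.1429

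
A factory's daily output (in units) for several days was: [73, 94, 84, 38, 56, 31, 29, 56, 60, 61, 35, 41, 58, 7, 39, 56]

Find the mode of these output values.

56

Step 1: Count the frequency of each value:
  7: appears 1 time(s)
  29: appears 1 time(s)
  31: appears 1 time(s)
  35: appears 1 time(s)
  38: appears 1 time(s)
  39: appears 1 time(s)
  41: appears 1 time(s)
  56: appears 3 time(s)
  58: appears 1 time(s)
  60: appears 1 time(s)
  61: appears 1 time(s)
  73: appears 1 time(s)
  84: appears 1 time(s)
  94: appears 1 time(s)
Step 2: The value 56 appears most frequently (3 times).
Step 3: Mode = 56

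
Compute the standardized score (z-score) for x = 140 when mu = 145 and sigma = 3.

-1.6667

Step 1: Recall the z-score formula: z = (x - mu) / sigma
Step 2: Substitute values: z = (140 - 145) / 3
Step 3: z = -5 / 3 = -1.6667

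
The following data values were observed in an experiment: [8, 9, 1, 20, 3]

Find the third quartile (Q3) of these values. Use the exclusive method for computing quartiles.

14.5

Step 1: Sort the data: [1, 3, 8, 9, 20]
Step 2: n = 5
Step 3: Using the exclusive quartile method:
  Q1 = 2
  Q2 (median) = 8
  Q3 = 14.5
  IQR = Q3 - Q1 = 14.5 - 2 = 12.5
Step 4: Q3 = 14.5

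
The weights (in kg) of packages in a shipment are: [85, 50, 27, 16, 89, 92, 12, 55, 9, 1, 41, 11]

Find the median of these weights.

34

Step 1: Sort the data in ascending order: [1, 9, 11, 12, 16, 27, 41, 50, 55, 85, 89, 92]
Step 2: The number of values is n = 12.
Step 3: Since n is even, the median is the average of positions 6 and 7:
  Median = (27 + 41) / 2 = 34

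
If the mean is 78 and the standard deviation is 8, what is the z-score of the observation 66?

-1.5

Step 1: Recall the z-score formula: z = (x - mu) / sigma
Step 2: Substitute values: z = (66 - 78) / 8
Step 3: z = -12 / 8 = -1.5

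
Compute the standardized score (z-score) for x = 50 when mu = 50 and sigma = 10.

0

Step 1: Recall the z-score formula: z = (x - mu) / sigma
Step 2: Substitute values: z = (50 - 50) / 10
Step 3: z = 0 / 10 = 0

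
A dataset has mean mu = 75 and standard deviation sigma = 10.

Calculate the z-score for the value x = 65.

-1

Step 1: Recall the z-score formula: z = (x - mu) / sigma
Step 2: Substitute values: z = (65 - 75) / 10
Step 3: z = -10 / 10 = -1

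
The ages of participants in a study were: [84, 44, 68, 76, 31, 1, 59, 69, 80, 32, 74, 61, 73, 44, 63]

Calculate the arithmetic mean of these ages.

57.2667

Step 1: Sum all values: 84 + 44 + 68 + 76 + 31 + 1 + 59 + 69 + 80 + 32 + 74 + 61 + 73 + 44 + 63 = 859
Step 2: Count the number of values: n = 15
Step 3: Mean = sum / n = 859 / 15 = 57.2667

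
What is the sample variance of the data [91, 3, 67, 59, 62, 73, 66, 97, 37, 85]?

759.1111

Step 1: Compute the mean: (91 + 3 + 67 + 59 + 62 + 73 + 66 + 97 + 37 + 85) / 10 = 64
Step 2: Compute squared deviations from the mean:
  (91 - 64)^2 = 729
  (3 - 64)^2 = 3721
  (67 - 64)^2 = 9
  (59 - 64)^2 = 25
  (62 - 64)^2 = 4
  (73 - 64)^2 = 81
  (66 - 64)^2 = 4
  (97 - 64)^2 = 1089
  (37 - 64)^2 = 729
  (85 - 64)^2 = 441
Step 3: Sum of squared deviations = 6832
Step 4: Sample variance = 6832 / 9 = 759.1111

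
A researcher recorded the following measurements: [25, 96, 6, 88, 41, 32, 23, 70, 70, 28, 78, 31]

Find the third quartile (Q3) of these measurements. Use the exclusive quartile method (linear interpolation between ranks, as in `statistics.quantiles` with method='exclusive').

76

Step 1: Sort the data: [6, 23, 25, 28, 31, 32, 41, 70, 70, 78, 88, 96]
Step 2: n = 12
Step 3: Using the exclusive quartile method:
  Q1 = 25.75
  Q2 (median) = 36.5
  Q3 = 76
  IQR = Q3 - Q1 = 76 - 25.75 = 50.25
Step 4: Q3 = 76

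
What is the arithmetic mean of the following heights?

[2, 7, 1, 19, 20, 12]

10.1667

Step 1: Sum all values: 2 + 7 + 1 + 19 + 20 + 12 = 61
Step 2: Count the number of values: n = 6
Step 3: Mean = sum / n = 61 / 6 = 10.1667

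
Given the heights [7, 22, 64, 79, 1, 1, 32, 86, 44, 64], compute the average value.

40

Step 1: Sum all values: 7 + 22 + 64 + 79 + 1 + 1 + 32 + 86 + 44 + 64 = 400
Step 2: Count the number of values: n = 10
Step 3: Mean = sum / n = 400 / 10 = 40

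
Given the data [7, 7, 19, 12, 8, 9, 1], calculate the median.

8

Step 1: Sort the data in ascending order: [1, 7, 7, 8, 9, 12, 19]
Step 2: The number of values is n = 7.
Step 3: Since n is odd, the median is the middle value at position 4: 8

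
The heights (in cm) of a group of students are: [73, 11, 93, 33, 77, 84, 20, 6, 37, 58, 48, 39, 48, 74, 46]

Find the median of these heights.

48

Step 1: Sort the data in ascending order: [6, 11, 20, 33, 37, 39, 46, 48, 48, 58, 73, 74, 77, 84, 93]
Step 2: The number of values is n = 15.
Step 3: Since n is odd, the median is the middle value at position 8: 48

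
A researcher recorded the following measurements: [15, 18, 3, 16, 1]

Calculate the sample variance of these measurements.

63.3

Step 1: Compute the mean: (15 + 18 + 3 + 16 + 1) / 5 = 10.6
Step 2: Compute squared deviations from the mean:
  (15 - 10.6)^2 = 19.36
  (18 - 10.6)^2 = 54.76
  (3 - 10.6)^2 = 57.76
  (16 - 10.6)^2 = 29.16
  (1 - 10.6)^2 = 92.16
Step 3: Sum of squared deviations = 253.2
Step 4: Sample variance = 253.2 / 4 = 63.3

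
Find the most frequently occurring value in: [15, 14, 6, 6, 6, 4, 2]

6

Step 1: Count the frequency of each value:
  2: appears 1 time(s)
  4: appears 1 time(s)
  6: appears 3 time(s)
  14: appears 1 time(s)
  15: appears 1 time(s)
Step 2: The value 6 appears most frequently (3 times).
Step 3: Mode = 6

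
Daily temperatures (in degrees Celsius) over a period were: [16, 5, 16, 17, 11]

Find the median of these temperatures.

16

Step 1: Sort the data in ascending order: [5, 11, 16, 16, 17]
Step 2: The number of values is n = 5.
Step 3: Since n is odd, the median is the middle value at position 3: 16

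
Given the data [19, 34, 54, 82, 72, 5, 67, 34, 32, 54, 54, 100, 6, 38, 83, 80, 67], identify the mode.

54

Step 1: Count the frequency of each value:
  5: appears 1 time(s)
  6: appears 1 time(s)
  19: appears 1 time(s)
  32: appears 1 time(s)
  34: appears 2 time(s)
  38: appears 1 time(s)
  54: appears 3 time(s)
  67: appears 2 time(s)
  72: appears 1 time(s)
  80: appears 1 time(s)
  82: appears 1 time(s)
  83: appears 1 time(s)
  100: appears 1 time(s)
Step 2: The value 54 appears most frequently (3 times).
Step 3: Mode = 54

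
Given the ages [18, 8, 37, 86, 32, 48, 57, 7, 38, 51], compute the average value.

38.2

Step 1: Sum all values: 18 + 8 + 37 + 86 + 32 + 48 + 57 + 7 + 38 + 51 = 382
Step 2: Count the number of values: n = 10
Step 3: Mean = sum / n = 382 / 10 = 38.2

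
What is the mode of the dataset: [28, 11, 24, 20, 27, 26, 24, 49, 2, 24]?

24

Step 1: Count the frequency of each value:
  2: appears 1 time(s)
  11: appears 1 time(s)
  20: appears 1 time(s)
  24: appears 3 time(s)
  26: appears 1 time(s)
  27: appears 1 time(s)
  28: appears 1 time(s)
  49: appears 1 time(s)
Step 2: The value 24 appears most frequently (3 times).
Step 3: Mode = 24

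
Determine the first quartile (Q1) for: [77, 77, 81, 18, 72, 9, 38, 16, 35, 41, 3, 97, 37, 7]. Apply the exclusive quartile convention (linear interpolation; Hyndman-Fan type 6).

14.25

Step 1: Sort the data: [3, 7, 9, 16, 18, 35, 37, 38, 41, 72, 77, 77, 81, 97]
Step 2: n = 14
Step 3: Using the exclusive quartile method:
  Q1 = 14.25
  Q2 (median) = 37.5
  Q3 = 77
  IQR = Q3 - Q1 = 77 - 14.25 = 62.75
Step 4: Q1 = 14.25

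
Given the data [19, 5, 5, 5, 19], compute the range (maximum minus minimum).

14

Step 1: Identify the maximum value: max = 19
Step 2: Identify the minimum value: min = 5
Step 3: Range = max - min = 19 - 5 = 14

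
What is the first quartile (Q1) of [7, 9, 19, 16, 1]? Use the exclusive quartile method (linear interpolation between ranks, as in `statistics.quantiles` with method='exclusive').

4

Step 1: Sort the data: [1, 7, 9, 16, 19]
Step 2: n = 5
Step 3: Using the exclusive quartile method:
  Q1 = 4
  Q2 (median) = 9
  Q3 = 17.5
  IQR = Q3 - Q1 = 17.5 - 4 = 13.5
Step 4: Q1 = 4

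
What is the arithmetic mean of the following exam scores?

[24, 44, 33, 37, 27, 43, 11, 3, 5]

25.2222

Step 1: Sum all values: 24 + 44 + 33 + 37 + 27 + 43 + 11 + 3 + 5 = 227
Step 2: Count the number of values: n = 9
Step 3: Mean = sum / n = 227 / 9 = 25.2222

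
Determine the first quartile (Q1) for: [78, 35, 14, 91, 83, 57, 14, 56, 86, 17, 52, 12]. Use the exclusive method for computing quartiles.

14.75

Step 1: Sort the data: [12, 14, 14, 17, 35, 52, 56, 57, 78, 83, 86, 91]
Step 2: n = 12
Step 3: Using the exclusive quartile method:
  Q1 = 14.75
  Q2 (median) = 54
  Q3 = 81.75
  IQR = Q3 - Q1 = 81.75 - 14.75 = 67
Step 4: Q1 = 14.75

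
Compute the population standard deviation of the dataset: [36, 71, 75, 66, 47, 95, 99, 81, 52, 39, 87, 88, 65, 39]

20.8459

Step 1: Compute the mean: 67.1429
Step 2: Sum of squared deviations from the mean: 6083.7143
Step 3: Population variance = 6083.7143 / 14 = 434.551
Step 4: Standard deviation = sqrt(434.551) = 20.8459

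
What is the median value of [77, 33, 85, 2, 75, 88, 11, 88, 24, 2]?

54

Step 1: Sort the data in ascending order: [2, 2, 11, 24, 33, 75, 77, 85, 88, 88]
Step 2: The number of values is n = 10.
Step 3: Since n is even, the median is the average of positions 5 and 6:
  Median = (33 + 75) / 2 = 54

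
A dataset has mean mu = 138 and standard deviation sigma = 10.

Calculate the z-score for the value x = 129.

-0.9

Step 1: Recall the z-score formula: z = (x - mu) / sigma
Step 2: Substitute values: z = (129 - 138) / 10
Step 3: z = -9 / 10 = -0.9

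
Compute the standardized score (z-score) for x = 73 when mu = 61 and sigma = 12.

1

Step 1: Recall the z-score formula: z = (x - mu) / sigma
Step 2: Substitute values: z = (73 - 61) / 12
Step 3: z = 12 / 12 = 1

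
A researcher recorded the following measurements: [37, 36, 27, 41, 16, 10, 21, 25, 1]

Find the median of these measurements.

25

Step 1: Sort the data in ascending order: [1, 10, 16, 21, 25, 27, 36, 37, 41]
Step 2: The number of values is n = 9.
Step 3: Since n is odd, the median is the middle value at position 5: 25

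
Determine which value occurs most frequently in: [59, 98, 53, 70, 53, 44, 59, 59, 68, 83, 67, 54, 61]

59

Step 1: Count the frequency of each value:
  44: appears 1 time(s)
  53: appears 2 time(s)
  54: appears 1 time(s)
  59: appears 3 time(s)
  61: appears 1 time(s)
  67: appears 1 time(s)
  68: appears 1 time(s)
  70: appears 1 time(s)
  83: appears 1 time(s)
  98: appears 1 time(s)
Step 2: The value 59 appears most frequently (3 times).
Step 3: Mode = 59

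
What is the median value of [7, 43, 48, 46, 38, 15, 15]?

38

Step 1: Sort the data in ascending order: [7, 15, 15, 38, 43, 46, 48]
Step 2: The number of values is n = 7.
Step 3: Since n is odd, the median is the middle value at position 4: 38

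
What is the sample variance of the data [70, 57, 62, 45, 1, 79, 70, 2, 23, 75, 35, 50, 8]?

791.4231

Step 1: Compute the mean: (70 + 57 + 62 + 45 + 1 + 79 + 70 + 2 + 23 + 75 + 35 + 50 + 8) / 13 = 44.3846
Step 2: Compute squared deviations from the mean:
  (70 - 44.3846)^2 = 656.1479
  (57 - 44.3846)^2 = 159.1479
  (62 - 44.3846)^2 = 310.3018
  (45 - 44.3846)^2 = 0.3787
  (1 - 44.3846)^2 = 1882.2249
  (79 - 44.3846)^2 = 1198.2249
  (70 - 44.3846)^2 = 656.1479
  (2 - 44.3846)^2 = 1796.4556
  (23 - 44.3846)^2 = 457.3018
  (75 - 44.3846)^2 = 937.3018
  (35 - 44.3846)^2 = 88.071
  (50 - 44.3846)^2 = 31.5325
  (8 - 44.3846)^2 = 1323.8402
Step 3: Sum of squared deviations = 9497.0769
Step 4: Sample variance = 9497.0769 / 12 = 791.4231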